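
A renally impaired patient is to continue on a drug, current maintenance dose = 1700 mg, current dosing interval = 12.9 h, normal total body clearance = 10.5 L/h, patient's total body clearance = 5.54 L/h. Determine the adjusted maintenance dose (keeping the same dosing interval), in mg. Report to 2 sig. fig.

900 mg

To keep the same average steady-state level, dosing rate must scale with clearance.
CL ratio = 5.54 / 10.5 = 0.5276
New dose (same interval) = 1700 × 0.5276 = 896.9 mg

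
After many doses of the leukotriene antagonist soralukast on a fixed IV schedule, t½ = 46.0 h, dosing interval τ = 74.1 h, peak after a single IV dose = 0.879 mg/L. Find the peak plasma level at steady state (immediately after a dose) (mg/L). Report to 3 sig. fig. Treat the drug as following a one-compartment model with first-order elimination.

k = ln2 / t½ = 0.693147 / 46.0 = 0.01507 h⁻¹
e^(−kτ) = e^(−0.01507 × 74.1) = 0.3274
Accumulation ratio R = 1 / (1 − e^(−kτ)) = 1 / (1 − 0.3274) = 1.487
Steady-state peak = C₀ × R = 0.879 × 1.487 = 1.307 mg/L

1.31 mg/L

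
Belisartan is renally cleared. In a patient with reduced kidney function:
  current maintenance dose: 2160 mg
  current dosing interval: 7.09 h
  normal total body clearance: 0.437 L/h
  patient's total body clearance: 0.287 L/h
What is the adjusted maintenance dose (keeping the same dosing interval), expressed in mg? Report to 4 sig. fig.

1419 mg

To keep the same average steady-state level, dosing rate must scale with clearance.
CL ratio = 0.287 / 0.437 = 0.6568
New dose (same interval) = 2160 × 0.6568 = 1419 mg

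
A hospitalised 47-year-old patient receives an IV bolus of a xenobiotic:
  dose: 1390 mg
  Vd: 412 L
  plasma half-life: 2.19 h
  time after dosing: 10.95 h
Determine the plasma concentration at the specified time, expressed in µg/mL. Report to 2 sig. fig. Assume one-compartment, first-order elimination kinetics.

C₀ = Dose / Vd = 1390 / 412 = 3.374 mg/L
k = ln2 / t½ = 0.693147 / 2.19 = 0.3165 h⁻¹
t / t½ = 10.95 / 2.19 = 5 half-lives
C = C₀ × (1/2)^5 = 3.374 × 0.03125 = 0.1054 mg/L
(0.1054 mg/L = 0.1054 µg/mL)

0.11 µg/mL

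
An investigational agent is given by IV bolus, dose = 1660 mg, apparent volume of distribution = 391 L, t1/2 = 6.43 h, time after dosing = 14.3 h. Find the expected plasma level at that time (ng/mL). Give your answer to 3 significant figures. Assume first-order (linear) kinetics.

909 ng/mL

C₀ = Dose / Vd = 1660 / 391 = 4.246 mg/L
k = ln2 / t½ = 0.693147 / 6.43 = 0.1078 h⁻¹
C = C₀ · e^(−k·t) = 4.246 × e^(−0.1078 × 14.3)
  = 4.246 × 0.2141 = 0.9091 mg/L
Convert: 0.9091 mg/L × 1000 = 909.1 ng/mL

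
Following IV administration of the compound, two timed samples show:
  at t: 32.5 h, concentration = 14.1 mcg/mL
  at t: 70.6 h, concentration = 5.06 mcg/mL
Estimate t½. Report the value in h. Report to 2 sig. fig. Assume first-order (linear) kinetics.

k = ln(C₁/C₂) / (t₂ − t₁) = ln(14.1/5.06) / (70.6 − 32.5)
  = 1.025 / 38.10 = 0.02690 h⁻¹
t½ = ln2 / k = 0.693147 / 0.02690 = 25.77 h

26 h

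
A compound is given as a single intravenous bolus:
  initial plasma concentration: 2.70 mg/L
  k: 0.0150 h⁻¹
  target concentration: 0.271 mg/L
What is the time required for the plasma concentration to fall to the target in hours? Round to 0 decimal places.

t = ln(C₀ / C) / k = ln(2.700 / 0.271) / 0.01500
  = ln(9.963) / 0.01500 = 2.299 / 0.01500 = 153.3 h

153 h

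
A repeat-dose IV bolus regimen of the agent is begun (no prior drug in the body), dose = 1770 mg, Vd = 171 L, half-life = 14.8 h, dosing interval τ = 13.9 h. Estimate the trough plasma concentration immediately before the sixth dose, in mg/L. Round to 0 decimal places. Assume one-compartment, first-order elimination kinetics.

11 mg/L

C₀ per dose = Dose / Vd = 1770 / 171 = 10.35 mg/L
k = ln2 / t½ = 0.693147 / 14.8 = 0.04683 h⁻¹
Fraction remaining after one interval: r = e^(−kτ) = e^(−0.04683 × 13.9) = 0.5216
Before dose 6, 5 doses have been given (aged 1τ, 2τ, 3τ, 4τ, 5τ).
C_trough = C₀ × (r + r² + … + r^5) = C₀ × r(1−r^5)/(1−r)
        = 10.35 × 0.5216 × (1 − 0.03861) / (1 − 0.5216) = 10.85 mg/L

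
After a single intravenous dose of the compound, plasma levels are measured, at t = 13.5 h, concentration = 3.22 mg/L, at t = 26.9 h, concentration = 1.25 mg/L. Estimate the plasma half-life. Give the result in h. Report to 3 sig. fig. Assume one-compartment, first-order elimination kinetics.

k = ln(C₁/C₂) / (t₂ − t₁) = ln(3.22/1.25) / (26.9 − 13.5)
  = 0.9462 / 13.40 = 0.07061 h⁻¹
t½ = ln2 / k = 0.693147 / 0.07061 = 9.817 h

9.82 h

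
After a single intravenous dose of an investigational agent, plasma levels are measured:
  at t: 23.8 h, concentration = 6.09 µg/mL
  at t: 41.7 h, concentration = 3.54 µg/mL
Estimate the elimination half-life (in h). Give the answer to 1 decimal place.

k = ln(C₁/C₂) / (t₂ − t₁) = ln(6.09/3.54) / (41.7 − 23.8)
  = 0.5425 / 17.90 = 0.03031 h⁻¹
t½ = ln2 / k = 0.693147 / 0.03031 = 22.87 h

22.9 h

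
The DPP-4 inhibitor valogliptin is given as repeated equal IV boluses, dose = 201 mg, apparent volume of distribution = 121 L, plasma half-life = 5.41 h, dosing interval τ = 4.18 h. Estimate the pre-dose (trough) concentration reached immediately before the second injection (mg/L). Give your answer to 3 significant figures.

0.972 mg/L

C₀ per dose = Dose / Vd = 201 / 121 = 1.661 mg/L
k = ln2 / t½ = 0.693147 / 5.41 = 0.1281 h⁻¹
Fraction remaining after one interval: r = e^(−kτ) = e^(−0.1281 × 4.18) = 0.5854
Before dose 2, 1 dose has been given (aged 1τ).
C_trough = C₀ × r = 1.661 × 0.5854 = 0.9723 mg/L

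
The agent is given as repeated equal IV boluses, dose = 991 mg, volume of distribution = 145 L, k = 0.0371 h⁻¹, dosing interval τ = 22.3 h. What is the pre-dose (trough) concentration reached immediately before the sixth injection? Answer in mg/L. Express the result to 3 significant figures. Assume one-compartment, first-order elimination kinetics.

5.22 mg/L

C₀ per dose = Dose / Vd = 991 / 145 = 6.834 mg/L
Fraction remaining after one interval: r = e^(−kτ) = e^(−0.03710 × 22.3) = 0.4372
Before dose 6, 5 doses have been given (aged 1τ, 2τ, 3τ, 4τ, 5τ).
C_trough = C₀ × (r + r² + … + r^5) = C₀ × r(1−r^5)/(1−r)
        = 6.834 × 0.4372 × (1 − 0.01597) / (1 − 0.4372) = 5.224 mg/L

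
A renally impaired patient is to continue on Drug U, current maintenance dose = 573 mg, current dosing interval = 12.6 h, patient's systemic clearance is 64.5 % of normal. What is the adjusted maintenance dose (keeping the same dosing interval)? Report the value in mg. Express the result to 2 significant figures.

To keep the same average steady-state level, dosing rate must scale with clearance.
CL ratio = 64.5 / 100 = 0.6450
New dose (same interval) = 573 × 0.6450 = 369.6 mg

370 mg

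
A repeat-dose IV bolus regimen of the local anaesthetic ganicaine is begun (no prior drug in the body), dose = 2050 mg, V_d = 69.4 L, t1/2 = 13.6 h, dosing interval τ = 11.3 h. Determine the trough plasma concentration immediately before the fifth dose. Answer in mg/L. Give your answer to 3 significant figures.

34.1 mg/L

C₀ per dose = Dose / Vd = 2050 / 69.4 = 29.54 mg/L
k = ln2 / t½ = 0.693147 / 13.6 = 0.05097 h⁻¹
Fraction remaining after one interval: r = e^(−kτ) = e^(−0.05097 × 11.3) = 0.5622
Before dose 5, 4 doses have been given (aged 1τ, 2τ, 3τ, 4τ).
C_trough = C₀ × (r + r² + … + r^4) = C₀ × r(1−r^4)/(1−r)
        = 29.54 × 0.5622 × (1 − 0.09990) / (1 − 0.5622) = 34.14 mg/L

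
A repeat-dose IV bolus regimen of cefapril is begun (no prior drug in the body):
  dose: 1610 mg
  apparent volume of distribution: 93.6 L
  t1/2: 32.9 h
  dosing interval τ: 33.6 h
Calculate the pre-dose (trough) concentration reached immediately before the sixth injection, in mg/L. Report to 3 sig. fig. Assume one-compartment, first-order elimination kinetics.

16.2 mg/L

C₀ per dose = Dose / Vd = 1610 / 93.6 = 17.20 mg/L
k = ln2 / t½ = 0.693147 / 32.9 = 0.02107 h⁻¹
Fraction remaining after one interval: r = e^(−kτ) = e^(−0.02107 × 33.6) = 0.4927
Before dose 6, 5 doses have been given (aged 1τ, 2τ, 3τ, 4τ, 5τ).
C_trough = C₀ × (r + r² + … + r^5) = C₀ × r(1−r^5)/(1−r)
        = 17.20 × 0.4927 × (1 − 0.02903) / (1 − 0.4927) = 16.22 mg/L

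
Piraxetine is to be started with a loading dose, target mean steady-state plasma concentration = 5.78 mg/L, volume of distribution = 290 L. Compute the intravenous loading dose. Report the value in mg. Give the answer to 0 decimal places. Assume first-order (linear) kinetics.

LD = Css × Vd = 5.78 × 290 = 1676 mg

1676 mg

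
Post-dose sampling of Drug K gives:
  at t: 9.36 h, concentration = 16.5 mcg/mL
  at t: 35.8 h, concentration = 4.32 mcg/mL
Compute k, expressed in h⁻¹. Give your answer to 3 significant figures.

k = ln(C₁/C₂) / (t₂ − t₁) = ln(16.5/4.32) / (35.8 − 9.36)
  = 1.340 / 26.44 = 0.05068 h⁻¹

0.0507 h⁻¹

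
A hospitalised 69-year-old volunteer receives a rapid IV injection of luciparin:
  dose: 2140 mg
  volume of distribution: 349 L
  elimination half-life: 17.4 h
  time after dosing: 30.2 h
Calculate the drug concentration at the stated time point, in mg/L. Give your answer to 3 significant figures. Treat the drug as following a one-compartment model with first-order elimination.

C₀ = Dose / Vd = 2140 / 349 = 6.132 mg/L
k = ln2 / t½ = 0.693147 / 17.4 = 0.03984 h⁻¹
C = C₀ · e^(−k·t) = 6.132 × e^(−0.03984 × 30.2)
  = 6.132 × 0.3002 = 1.841 mg/L

1.84 mg/L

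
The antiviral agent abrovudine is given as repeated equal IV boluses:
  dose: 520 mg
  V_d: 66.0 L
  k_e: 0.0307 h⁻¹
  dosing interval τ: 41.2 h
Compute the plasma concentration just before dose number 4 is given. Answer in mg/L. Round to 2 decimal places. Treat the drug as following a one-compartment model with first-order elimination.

3.03 mg/L

C₀ per dose = Dose / Vd = 520 / 66.0 = 7.879 mg/L
Fraction remaining after one interval: r = e^(−kτ) = e^(−0.03070 × 41.2) = 0.2823
Before dose 4, 3 doses have been given (aged 1τ, 2τ, 3τ).
C_trough = C₀ × (r + r² + … + r^3) = C₀ × r(1−r^3)/(1−r)
        = 7.879 × 0.2823 × (1 − 0.02250) / (1 − 0.2823) = 3.029 mg/L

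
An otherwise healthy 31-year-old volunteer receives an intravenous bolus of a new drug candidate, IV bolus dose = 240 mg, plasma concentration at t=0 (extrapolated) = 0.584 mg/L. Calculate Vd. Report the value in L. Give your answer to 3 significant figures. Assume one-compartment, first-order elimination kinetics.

411 L

Vd = Dose / C₀ = 240.0 / 0.584 = 411.0 L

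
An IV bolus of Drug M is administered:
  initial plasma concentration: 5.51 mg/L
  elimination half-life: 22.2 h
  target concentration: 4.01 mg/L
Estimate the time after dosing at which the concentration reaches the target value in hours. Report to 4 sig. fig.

10.18 h

k = ln2 / t½ = 0.693147 / 22.2 = 0.03122 h⁻¹
t = ln(C₀ / C) / k = ln(5.510 / 4.01) / 0.03122
  = ln(1.374) / 0.03122 = 0.3177 / 0.03122 = 10.18 h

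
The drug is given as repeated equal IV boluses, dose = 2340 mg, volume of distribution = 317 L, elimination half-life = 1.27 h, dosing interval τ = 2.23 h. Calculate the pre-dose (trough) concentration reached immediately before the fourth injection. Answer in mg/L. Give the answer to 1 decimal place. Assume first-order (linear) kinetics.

C₀ per dose = Dose / Vd = 2340 / 317 = 7.382 mg/L
k = ln2 / t½ = 0.693147 / 1.27 = 0.5458 h⁻¹
Fraction remaining after one interval: r = e^(−kτ) = e^(−0.5458 × 2.23) = 0.2961
Before dose 4, 3 doses have been given (aged 1τ, 2τ, 3τ).
C_trough = C₀ × (r + r² + … + r^3) = C₀ × r(1−r^3)/(1−r)
        = 7.382 × 0.2961 × (1 − 0.02596) / (1 − 0.2961) = 3.025 mg/L

3.0 mg/L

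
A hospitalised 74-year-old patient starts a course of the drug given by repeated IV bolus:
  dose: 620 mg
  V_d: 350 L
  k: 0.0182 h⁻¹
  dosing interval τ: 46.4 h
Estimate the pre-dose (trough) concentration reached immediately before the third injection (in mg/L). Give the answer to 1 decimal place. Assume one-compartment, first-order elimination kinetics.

C₀ per dose = Dose / Vd = 620 / 350 = 1.771 mg/L
Fraction remaining after one interval: r = e^(−kτ) = e^(−0.01820 × 46.4) = 0.4298
Before dose 3, 2 doses have been given (aged 1τ, 2τ).
C_trough = C₀ × (r + r²) = 1.771 × (0.4298 + 0.1847) = 1.088 mg/L

1.1 mg/L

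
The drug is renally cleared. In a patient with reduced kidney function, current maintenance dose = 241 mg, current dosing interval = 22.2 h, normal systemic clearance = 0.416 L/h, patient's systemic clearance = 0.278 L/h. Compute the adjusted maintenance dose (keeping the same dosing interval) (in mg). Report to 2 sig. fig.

160 mg

To keep the same average steady-state level, dosing rate must scale with clearance.
CL ratio = 0.278 / 0.416 = 0.6683
New dose (same interval) = 241 × 0.6683 = 161.1 mg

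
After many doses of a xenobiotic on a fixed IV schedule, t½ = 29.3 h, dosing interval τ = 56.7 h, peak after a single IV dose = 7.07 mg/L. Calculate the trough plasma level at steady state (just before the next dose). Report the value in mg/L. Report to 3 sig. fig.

2.50 mg/L

k = ln2 / t½ = 0.693147 / 29.3 = 0.02366 h⁻¹
e^(−kτ) = e^(−0.02366 × 56.7) = 0.2614
Accumulation ratio R = 1 / (1 − e^(−kτ)) = 1 / (1 − 0.2614) = 1.354
Steady-state trough = C₀ × R × e^(−kτ) = 7.07 × 1.354 × 0.2614 = 2.502 mg/L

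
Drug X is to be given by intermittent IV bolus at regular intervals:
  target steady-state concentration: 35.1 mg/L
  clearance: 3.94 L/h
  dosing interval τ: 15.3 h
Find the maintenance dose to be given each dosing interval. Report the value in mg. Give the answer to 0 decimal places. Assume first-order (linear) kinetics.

2116 mg

At steady state, Dose/τ = Css × CL.
Dose = Css × CL × τ = 35.1 × 3.940 × 15.3 = 2116 mg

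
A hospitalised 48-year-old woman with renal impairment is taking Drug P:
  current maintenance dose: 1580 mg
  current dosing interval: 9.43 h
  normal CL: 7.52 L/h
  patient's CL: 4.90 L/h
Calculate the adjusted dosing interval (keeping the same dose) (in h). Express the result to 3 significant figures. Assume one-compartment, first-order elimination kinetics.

To keep the same average steady-state level, dosing rate must scale with clearance.
CL ratio = 4.90 / 7.52 = 0.6516
New interval (same dose) = 9.43 / 0.6516 = 14.47 h

14.5 h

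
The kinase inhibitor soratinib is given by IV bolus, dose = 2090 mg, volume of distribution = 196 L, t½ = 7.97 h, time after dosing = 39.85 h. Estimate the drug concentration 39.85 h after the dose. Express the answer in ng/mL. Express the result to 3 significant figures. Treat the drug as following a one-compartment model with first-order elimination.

C₀ = Dose / Vd = 2090 / 196 = 10.66 mg/L
k = ln2 / t½ = 0.693147 / 7.97 = 0.08697 h⁻¹
t / t½ = 39.85 / 7.97 = 5 half-lives
C = C₀ × (1/2)^5 = 10.66 × 0.03125 = 0.3331 mg/L
Convert: 0.3331 mg/L × 1000 = 333.1 ng/mL

333 ng/mL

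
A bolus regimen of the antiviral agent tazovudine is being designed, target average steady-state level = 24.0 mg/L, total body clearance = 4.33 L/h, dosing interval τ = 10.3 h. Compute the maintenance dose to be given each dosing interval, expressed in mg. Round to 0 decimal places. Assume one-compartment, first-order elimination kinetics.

At steady state, Dose/τ = Css × CL.
Dose = Css × CL × τ = 24.0 × 4.330 × 10.3 = 1070 mg

1070 mg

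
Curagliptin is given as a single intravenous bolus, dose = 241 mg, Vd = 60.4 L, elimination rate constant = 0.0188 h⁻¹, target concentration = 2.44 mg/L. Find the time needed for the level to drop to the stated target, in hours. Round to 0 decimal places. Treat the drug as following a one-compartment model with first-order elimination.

26 h

C₀ = Dose / Vd = 241.0 / 60.4 = 3.990 mg/L
t = ln(C₀ / C) / k = ln(3.990 / 2.44) / 0.01880
  = ln(1.635) / 0.01880 = 0.4916 / 0.01880 = 26.15 h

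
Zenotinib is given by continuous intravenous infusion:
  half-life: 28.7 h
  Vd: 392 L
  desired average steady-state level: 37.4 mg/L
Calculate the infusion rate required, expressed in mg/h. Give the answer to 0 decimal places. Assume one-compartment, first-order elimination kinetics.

354 mg/h

k = ln2 / t½ = 0.693147 / 28.7 = 0.02415 h⁻¹
CL = k × Vd = 0.02415 × 392 = 9.467 L/h
At steady state, infusion rate R₀ = Css × CL = 37.4 × 9.467 = 354.1 mg/h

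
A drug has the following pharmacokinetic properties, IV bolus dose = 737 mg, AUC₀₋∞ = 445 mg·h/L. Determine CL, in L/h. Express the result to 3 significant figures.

CL = Dose / AUC = 737 / 445 = 1.656 L/h

1.66 L/h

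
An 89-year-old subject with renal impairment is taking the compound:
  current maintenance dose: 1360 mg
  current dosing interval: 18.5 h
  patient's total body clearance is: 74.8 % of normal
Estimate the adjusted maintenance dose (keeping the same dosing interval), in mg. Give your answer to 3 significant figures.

1020 mg

To keep the same average steady-state level, dosing rate must scale with clearance.
CL ratio = 74.8 / 100 = 0.7480
New dose (same interval) = 1360 × 0.7480 = 1017 mg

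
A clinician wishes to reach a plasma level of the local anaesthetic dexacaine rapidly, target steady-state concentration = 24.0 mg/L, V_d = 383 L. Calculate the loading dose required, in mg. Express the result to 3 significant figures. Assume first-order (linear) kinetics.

LD = Css × Vd = 24.0 × 383 = 9192 mg

9190 mg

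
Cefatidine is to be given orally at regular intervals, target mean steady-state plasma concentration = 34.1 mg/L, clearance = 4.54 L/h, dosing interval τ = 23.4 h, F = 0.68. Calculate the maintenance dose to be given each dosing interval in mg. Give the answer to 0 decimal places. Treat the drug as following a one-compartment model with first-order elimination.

5327 mg

At steady state, F × (Dose/τ) = Css × CL.
Dose = Css × CL × τ / F = 34.1 × 4.540 × 23.4 / 0.68 = 5327 mg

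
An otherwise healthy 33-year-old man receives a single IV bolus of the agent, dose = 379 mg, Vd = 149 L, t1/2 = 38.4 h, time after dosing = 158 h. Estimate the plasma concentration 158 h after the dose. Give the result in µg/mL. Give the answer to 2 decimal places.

C₀ = Dose / Vd = 379.0 / 149 = 2.544 mg/L
k = ln2 / t½ = 0.693147 / 38.4 = 0.01805 h⁻¹
C = C₀ · e^(−k·t) = 2.544 × e^(−0.01805 × 158)
  = 2.544 × 0.05773 = 0.1469 mg/L
(0.1469 mg/L = 0.1469 µg/mL)

0.15 µg/mL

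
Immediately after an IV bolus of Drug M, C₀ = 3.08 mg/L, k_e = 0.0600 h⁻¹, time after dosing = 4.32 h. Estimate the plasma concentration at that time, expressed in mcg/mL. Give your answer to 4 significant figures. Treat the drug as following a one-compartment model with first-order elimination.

2.377 mcg/mL

C = C₀ · e^(−k·t) = 3.080 × e^(−0.06000 × 4.32)
  = 3.080 × 0.7717 = 2.377 mg/L
(2.377 mg/L = 2.377 mcg/mL)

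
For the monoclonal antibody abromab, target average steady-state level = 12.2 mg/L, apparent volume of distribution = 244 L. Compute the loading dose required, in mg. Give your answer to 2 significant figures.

LD = Css × Vd = 12.2 × 244 = 2977 mg

3000 mg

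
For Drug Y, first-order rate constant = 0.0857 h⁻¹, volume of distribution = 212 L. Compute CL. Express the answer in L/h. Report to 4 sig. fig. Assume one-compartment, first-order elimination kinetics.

CL = k × Vd = 0.0857 × 212 = 18.17 L/h

18.17 L/h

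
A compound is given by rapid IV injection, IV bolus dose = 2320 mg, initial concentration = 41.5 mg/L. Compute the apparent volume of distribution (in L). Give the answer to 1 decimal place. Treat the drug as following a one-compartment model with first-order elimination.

Vd = Dose / C₀ = 2320 / 41.5 = 55.90 L

55.9 L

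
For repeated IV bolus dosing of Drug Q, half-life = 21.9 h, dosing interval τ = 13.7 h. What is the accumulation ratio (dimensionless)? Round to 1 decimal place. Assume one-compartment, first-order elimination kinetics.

2.8

k = ln2 / t½ = 0.693147 / 21.9 = 0.03165 h⁻¹
e^(−kτ) = e^(−0.03165 × 13.7) = 0.6482
Accumulation ratio R = 1 / (1 − e^(−kτ)) = 1 / (1 − 0.6482) = 2.843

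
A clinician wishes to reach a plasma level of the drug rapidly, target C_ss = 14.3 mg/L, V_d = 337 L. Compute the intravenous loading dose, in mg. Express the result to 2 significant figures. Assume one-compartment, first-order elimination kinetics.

4800 mg

LD = Css × Vd = 14.3 × 337 = 4819 mg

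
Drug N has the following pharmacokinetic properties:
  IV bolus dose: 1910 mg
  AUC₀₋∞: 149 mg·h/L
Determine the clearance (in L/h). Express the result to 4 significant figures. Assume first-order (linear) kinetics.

12.82 L/h

CL = Dose / AUC = 1910 / 149 = 12.82 L/h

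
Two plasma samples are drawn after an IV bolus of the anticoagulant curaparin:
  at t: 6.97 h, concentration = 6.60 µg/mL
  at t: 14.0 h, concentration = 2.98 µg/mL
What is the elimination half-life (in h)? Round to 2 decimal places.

k = ln(C₁/C₂) / (t₂ − t₁) = ln(6.60/2.98) / (14.0 − 6.97)
  = 0.7951 / 7.030 = 0.1131 h⁻¹
t½ = ln2 / k = 0.693147 / 0.1131 = 6.129 h

6.13 h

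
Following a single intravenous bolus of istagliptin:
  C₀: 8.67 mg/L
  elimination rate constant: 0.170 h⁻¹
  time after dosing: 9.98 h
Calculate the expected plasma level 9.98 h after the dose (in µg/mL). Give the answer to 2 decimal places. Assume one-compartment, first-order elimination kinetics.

1.59 µg/mL

C = C₀ · e^(−k·t) = 8.670 × e^(−0.1700 × 9.98)
  = 8.670 × 0.1833 = 1.589 mg/L
(1.589 mg/L = 1.589 µg/mL)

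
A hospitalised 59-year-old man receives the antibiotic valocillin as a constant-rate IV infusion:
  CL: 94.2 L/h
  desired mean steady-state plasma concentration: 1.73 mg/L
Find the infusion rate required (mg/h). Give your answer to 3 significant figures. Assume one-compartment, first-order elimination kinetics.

At steady state, infusion rate R₀ = Css × CL = 1.73 × 94.20 = 163.0 mg/h

163 mg/h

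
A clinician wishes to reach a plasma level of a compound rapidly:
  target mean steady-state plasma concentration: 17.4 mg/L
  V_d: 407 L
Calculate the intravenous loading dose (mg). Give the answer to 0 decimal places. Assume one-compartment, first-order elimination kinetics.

7082 mg

LD = Css × Vd = 17.4 × 407 = 7082 mg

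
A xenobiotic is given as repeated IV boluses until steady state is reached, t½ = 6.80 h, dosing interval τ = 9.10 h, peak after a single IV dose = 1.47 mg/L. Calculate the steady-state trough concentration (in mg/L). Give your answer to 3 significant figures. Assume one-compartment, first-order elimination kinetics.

0.962 mg/L

k = ln2 / t½ = 0.693147 / 6.80 = 0.1019 h⁻¹
e^(−kτ) = e^(−0.1019 × 9.10) = 0.3956
Accumulation ratio R = 1 / (1 − e^(−kτ)) = 1 / (1 − 0.3956) = 1.655
Steady-state trough = C₀ × R × e^(−kτ) = 1.47 × 1.655 × 0.3956 = 0.9624 mg/L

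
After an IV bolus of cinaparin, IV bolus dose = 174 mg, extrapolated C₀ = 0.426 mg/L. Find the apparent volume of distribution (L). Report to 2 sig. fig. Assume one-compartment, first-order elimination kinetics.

410 L

Vd = Dose / C₀ = 174.0 / 0.426 = 408.5 L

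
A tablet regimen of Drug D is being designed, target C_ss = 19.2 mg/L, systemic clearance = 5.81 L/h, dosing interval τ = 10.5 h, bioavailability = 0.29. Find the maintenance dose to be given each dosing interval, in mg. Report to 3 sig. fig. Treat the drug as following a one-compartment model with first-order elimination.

At steady state, F × (Dose/τ) = Css × CL.
Dose = Css × CL × τ / F = 19.2 × 5.810 × 10.5 / 0.29 = 4039 mg

4040 mg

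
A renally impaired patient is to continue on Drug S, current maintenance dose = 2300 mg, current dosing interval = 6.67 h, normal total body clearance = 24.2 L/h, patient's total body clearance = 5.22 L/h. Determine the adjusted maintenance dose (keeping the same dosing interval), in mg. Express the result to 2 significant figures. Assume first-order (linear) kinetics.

500 mg

To keep the same average steady-state level, dosing rate must scale with clearance.
CL ratio = 5.22 / 24.2 = 0.2157
New dose (same interval) = 2300 × 0.2157 = 496.1 mg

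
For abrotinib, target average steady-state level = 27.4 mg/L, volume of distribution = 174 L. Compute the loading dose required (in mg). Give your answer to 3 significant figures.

4770 mg

LD = Css × Vd = 27.4 × 174 = 4768 mg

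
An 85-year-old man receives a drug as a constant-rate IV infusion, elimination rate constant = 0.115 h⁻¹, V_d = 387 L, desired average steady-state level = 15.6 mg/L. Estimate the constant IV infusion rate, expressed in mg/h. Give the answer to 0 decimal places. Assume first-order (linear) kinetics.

694 mg/h

CL = k × Vd = 0.1150 × 387 = 44.51 L/h
At steady state, infusion rate R₀ = Css × CL = 15.6 × 44.51 = 694.4 mg/h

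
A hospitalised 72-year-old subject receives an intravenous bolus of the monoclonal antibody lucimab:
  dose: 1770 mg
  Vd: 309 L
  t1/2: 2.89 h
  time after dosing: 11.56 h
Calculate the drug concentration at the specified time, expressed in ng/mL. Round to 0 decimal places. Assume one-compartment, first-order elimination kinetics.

358 ng/mL

C₀ = Dose / Vd = 1770 / 309 = 5.728 mg/L
k = ln2 / t½ = 0.693147 / 2.89 = 0.2398 h⁻¹
t / t½ = 11.56 / 2.89 = 4 half-lives
C = C₀ × (1/2)^4 = 5.728 × 0.06250 = 0.3580 mg/L
Convert: 0.3580 mg/L × 1000 = 358.0 ng/mL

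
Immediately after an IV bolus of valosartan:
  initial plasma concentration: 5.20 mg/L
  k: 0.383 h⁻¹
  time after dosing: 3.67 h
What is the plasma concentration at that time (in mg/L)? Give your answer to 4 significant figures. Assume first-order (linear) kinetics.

C = C₀ · e^(−k·t) = 5.200 × e^(−0.3830 × 3.67)
  = 5.200 × 0.2452 = 1.275 mg/L

1.275 mg/L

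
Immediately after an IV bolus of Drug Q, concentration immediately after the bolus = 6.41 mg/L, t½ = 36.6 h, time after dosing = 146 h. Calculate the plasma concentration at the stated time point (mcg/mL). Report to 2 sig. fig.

k = ln2 / t½ = 0.693147 / 36.6 = 0.01894 h⁻¹
C = C₀ · e^(−k·t) = 6.410 × e^(−0.01894 × 146)
  = 6.410 × 0.06296 = 0.4036 mg/L
(0.4036 mg/L = 0.4036 mcg/mL)

0.40 mcg/mL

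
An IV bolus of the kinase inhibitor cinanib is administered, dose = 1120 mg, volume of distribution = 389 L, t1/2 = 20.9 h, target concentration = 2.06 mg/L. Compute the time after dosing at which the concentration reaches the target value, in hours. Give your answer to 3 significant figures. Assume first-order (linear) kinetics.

10.1 h

C₀ = Dose / Vd = 1120 / 389 = 2.879 mg/L
k = ln2 / t½ = 0.693147 / 20.9 = 0.03316 h⁻¹
t = ln(C₀ / C) / k = ln(2.879 / 2.06) / 0.03316
  = ln(1.398) / 0.03316 = 0.3350 / 0.03316 = 10.10 h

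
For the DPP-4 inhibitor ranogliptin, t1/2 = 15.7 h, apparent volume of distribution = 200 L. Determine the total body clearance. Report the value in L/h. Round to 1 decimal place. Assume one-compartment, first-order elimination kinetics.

k = ln2 / t½ = 0.693147 / 15.7 = 0.04415 h⁻¹
CL = k × Vd = 0.04415 × 200 = 8.830 L/h

8.8 L/h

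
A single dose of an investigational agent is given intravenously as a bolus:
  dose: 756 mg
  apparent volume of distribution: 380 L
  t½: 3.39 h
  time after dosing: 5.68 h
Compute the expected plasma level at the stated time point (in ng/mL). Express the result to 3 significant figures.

623 ng/mL

C₀ = Dose / Vd = 756.0 / 380 = 1.989 mg/L
k = ln2 / t½ = 0.693147 / 3.39 = 0.2045 h⁻¹
C = C₀ · e^(−k·t) = 1.989 × e^(−0.2045 × 5.68)
  = 1.989 × 0.3130 = 0.6226 mg/L
Convert: 0.6226 mg/L × 1000 = 622.6 ng/mL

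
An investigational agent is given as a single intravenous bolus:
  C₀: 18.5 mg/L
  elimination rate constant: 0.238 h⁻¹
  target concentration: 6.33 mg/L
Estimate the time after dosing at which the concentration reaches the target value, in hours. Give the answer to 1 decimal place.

t = ln(C₀ / C) / k = ln(18.50 / 6.33) / 0.2380
  = ln(2.923) / 0.2380 = 1.073 / 0.2380 = 4.508 h

4.5 h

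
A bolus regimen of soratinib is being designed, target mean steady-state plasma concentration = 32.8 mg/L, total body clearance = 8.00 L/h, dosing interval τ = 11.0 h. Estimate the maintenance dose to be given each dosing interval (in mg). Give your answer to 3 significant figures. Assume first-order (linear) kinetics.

2890 mg

At steady state, Dose/τ = Css × CL.
Dose = Css × CL × τ = 32.8 × 8.000 × 11.0 = 2886 mg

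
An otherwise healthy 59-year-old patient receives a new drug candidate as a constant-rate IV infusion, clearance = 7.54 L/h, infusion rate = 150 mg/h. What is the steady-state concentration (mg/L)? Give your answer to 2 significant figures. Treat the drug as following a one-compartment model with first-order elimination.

20 mg/L

At steady state Css = R₀ / CL = 150 / 7.540 = 19.89 mg/L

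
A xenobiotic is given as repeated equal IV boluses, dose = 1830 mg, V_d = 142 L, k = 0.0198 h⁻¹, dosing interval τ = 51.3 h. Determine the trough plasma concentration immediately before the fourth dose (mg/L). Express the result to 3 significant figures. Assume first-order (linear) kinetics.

6.97 mg/L

C₀ per dose = Dose / Vd = 1830 / 142 = 12.89 mg/L
Fraction remaining after one interval: r = e^(−kτ) = e^(−0.01980 × 51.3) = 0.3621
Before dose 4, 3 doses have been given (aged 1τ, 2τ, 3τ).
C_trough = C₀ × (r + r² + … + r^3) = C₀ × r(1−r^3)/(1−r)
        = 12.89 × 0.3621 × (1 − 0.04748) / (1 − 0.3621) = 6.970 mg/L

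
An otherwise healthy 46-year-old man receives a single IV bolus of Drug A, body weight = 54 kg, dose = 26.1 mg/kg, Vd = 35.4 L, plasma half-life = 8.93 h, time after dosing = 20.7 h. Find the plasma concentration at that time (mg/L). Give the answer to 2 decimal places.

Total dose = 26.1 × 54 = 1409 mg
C₀ = Dose / Vd = 1409 / 35.4 = 39.80 mg/L
k = ln2 / t½ = 0.693147 / 8.93 = 0.07762 h⁻¹
C = C₀ · e^(−k·t) = 39.80 × e^(−0.07762 × 20.7)
  = 39.80 × 0.2005 = 7.980 mg/L

7.98 mg/L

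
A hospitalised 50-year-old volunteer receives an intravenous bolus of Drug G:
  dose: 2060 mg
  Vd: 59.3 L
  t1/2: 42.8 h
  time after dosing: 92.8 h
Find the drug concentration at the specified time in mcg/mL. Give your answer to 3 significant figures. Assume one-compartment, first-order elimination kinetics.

C₀ = Dose / Vd = 2060 / 59.3 = 34.74 mg/L
k = ln2 / t½ = 0.693147 / 42.8 = 0.01620 h⁻¹
C = C₀ · e^(−k·t) = 34.74 × e^(−0.01620 × 92.8)
  = 34.74 × 0.2224 = 7.726 mg/L
(7.726 mg/L = 7.726 mcg/mL)

7.73 mcg/mL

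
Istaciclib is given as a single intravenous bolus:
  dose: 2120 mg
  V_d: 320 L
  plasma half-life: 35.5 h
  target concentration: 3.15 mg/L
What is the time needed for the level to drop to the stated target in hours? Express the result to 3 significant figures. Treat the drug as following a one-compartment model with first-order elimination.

C₀ = Dose / Vd = 2120 / 320 = 6.625 mg/L
k = ln2 / t½ = 0.693147 / 35.5 = 0.01953 h⁻¹
t = ln(C₀ / C) / k = ln(6.625 / 3.15) / 0.01953
  = ln(2.103) / 0.01953 = 0.7434 / 0.01953 = 38.06 h

38.1 h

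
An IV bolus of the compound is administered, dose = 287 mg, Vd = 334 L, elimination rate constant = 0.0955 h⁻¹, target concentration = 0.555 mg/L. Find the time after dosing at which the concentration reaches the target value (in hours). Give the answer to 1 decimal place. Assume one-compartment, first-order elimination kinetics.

C₀ = Dose / Vd = 287.0 / 334 = 0.8593 mg/L
t = ln(C₀ / C) / k = ln(0.8593 / 0.555) / 0.09550
  = ln(1.548) / 0.09550 = 0.4370 / 0.09550 = 4.576 h

4.6 h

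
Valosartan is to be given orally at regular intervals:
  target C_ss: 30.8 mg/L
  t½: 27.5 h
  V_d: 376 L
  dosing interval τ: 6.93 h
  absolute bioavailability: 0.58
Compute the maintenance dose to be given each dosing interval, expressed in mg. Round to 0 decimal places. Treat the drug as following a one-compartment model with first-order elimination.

k = ln2 / t½ = 0.693147 / 27.5 = 0.02521 h⁻¹
CL = k × Vd = 0.02521 × 376 = 9.479 L/h
At steady state, F × (Dose/τ) = Css × CL.
Dose = Css × CL × τ / F = 30.8 × 9.479 × 6.93 / 0.58 = 3488 mg

3488 mg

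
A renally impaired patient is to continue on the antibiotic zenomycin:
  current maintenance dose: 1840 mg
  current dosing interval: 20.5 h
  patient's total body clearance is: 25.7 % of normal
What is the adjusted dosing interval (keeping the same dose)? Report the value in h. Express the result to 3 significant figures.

79.8 h

To keep the same average steady-state level, dosing rate must scale with clearance.
CL ratio = 25.7 / 100 = 0.2570
New interval (same dose) = 20.5 / 0.2570 = 79.77 h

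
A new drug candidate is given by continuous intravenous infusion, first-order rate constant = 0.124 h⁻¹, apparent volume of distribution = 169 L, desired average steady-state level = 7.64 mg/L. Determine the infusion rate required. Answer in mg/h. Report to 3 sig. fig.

CL = k × Vd = 0.1240 × 169 = 20.96 L/h
At steady state, infusion rate R₀ = Css × CL = 7.64 × 20.96 = 160.1 mg/h

160 mg/h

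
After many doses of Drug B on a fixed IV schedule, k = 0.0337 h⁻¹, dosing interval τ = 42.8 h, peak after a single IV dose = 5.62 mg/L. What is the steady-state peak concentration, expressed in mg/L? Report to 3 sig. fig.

7.36 mg/L

e^(−kτ) = e^(−0.03370 × 42.8) = 0.2364
Accumulation ratio R = 1 / (1 − e^(−kτ)) = 1 / (1 − 0.2364) = 1.310
Steady-state peak = C₀ × R = 5.62 × 1.310 = 7.362 mg/L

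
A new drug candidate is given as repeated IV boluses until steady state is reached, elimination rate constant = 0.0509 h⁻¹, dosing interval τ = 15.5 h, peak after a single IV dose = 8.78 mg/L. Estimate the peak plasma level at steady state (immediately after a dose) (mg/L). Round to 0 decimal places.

e^(−kτ) = e^(−0.05090 × 15.5) = 0.4543
Accumulation ratio R = 1 / (1 − e^(−kτ)) = 1 / (1 − 0.4543) = 1.833
Steady-state peak = C₀ × R = 8.78 × 1.833 = 16.09 mg/L

16 mg/L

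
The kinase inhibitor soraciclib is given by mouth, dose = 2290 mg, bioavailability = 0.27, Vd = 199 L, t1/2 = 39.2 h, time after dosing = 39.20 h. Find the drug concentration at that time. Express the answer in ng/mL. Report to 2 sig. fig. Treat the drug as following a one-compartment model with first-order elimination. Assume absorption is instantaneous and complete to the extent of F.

Amount reaching circulation = F × Dose = 0.27 × 2290 = 618.3 mg
C₀ = F·Dose / Vd = 618.3 / 199 = 3.107 mg/L
k = ln2 / t½ = 0.693147 / 39.2 = 0.01768 h⁻¹
t / t½ = 39.20 / 39.2 = 1 half-lives
C = C₀ × (1/2)^1 = 3.107 × 0.5000 = 1.554 mg/L
Convert: 1.554 mg/L × 1000 = 1554 ng/mL

1600 ng/mL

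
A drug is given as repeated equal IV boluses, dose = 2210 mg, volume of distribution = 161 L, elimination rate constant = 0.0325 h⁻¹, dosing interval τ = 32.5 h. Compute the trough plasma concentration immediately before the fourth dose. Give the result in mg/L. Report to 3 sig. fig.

7.01 mg/L

C₀ per dose = Dose / Vd = 2210 / 161 = 13.73 mg/L
Fraction remaining after one interval: r = e^(−kτ) = e^(−0.03250 × 32.5) = 0.3478
Before dose 4, 3 doses have been given (aged 1τ, 2τ, 3τ).
C_trough = C₀ × (r + r² + … + r^3) = C₀ × r(1−r^3)/(1−r)
        = 13.73 × 0.3478 × (1 − 0.04207) / (1 − 0.3478) = 7.014 mg/L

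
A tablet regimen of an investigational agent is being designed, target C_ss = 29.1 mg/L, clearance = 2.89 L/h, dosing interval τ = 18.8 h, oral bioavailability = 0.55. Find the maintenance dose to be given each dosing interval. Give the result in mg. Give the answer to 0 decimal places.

At steady state, F × (Dose/τ) = Css × CL.
Dose = Css × CL × τ / F = 29.1 × 2.890 × 18.8 / 0.55 = 2875 mg

2875 mg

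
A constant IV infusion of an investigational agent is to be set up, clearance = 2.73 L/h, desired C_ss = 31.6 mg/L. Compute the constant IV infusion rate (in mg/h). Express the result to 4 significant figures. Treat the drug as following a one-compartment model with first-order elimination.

86.27 mg/h

At steady state, infusion rate R₀ = Css × CL = 31.6 × 2.730 = 86.27 mg/h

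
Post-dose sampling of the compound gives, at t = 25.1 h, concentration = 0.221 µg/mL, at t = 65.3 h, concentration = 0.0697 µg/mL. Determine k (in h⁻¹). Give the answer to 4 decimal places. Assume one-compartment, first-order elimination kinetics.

k = ln(C₁/C₂) / (t₂ − t₁) = ln(0.221/0.0697) / (65.3 − 25.1)
  = 1.154 / 40.20 = 0.02871 h⁻¹

0.0287 h⁻¹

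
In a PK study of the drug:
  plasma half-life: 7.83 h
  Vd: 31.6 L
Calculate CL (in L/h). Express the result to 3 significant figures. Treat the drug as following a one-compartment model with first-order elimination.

k = ln2 / t½ = 0.693147 / 7.83 = 0.08852 h⁻¹
CL = k × Vd = 0.08852 × 31.6 = 2.797 L/h

2.80 L/h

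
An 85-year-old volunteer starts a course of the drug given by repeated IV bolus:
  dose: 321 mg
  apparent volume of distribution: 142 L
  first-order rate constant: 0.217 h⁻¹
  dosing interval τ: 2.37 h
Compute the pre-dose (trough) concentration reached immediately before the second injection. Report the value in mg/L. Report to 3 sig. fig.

C₀ per dose = Dose / Vd = 321 / 142 = 2.261 mg/L
Fraction remaining after one interval: r = e^(−kτ) = e^(−0.2170 × 2.37) = 0.5979
Before dose 2, 1 dose has been given (aged 1τ).
C_trough = C₀ × r = 2.261 × 0.5979 = 1.352 mg/L

1.35 mg/L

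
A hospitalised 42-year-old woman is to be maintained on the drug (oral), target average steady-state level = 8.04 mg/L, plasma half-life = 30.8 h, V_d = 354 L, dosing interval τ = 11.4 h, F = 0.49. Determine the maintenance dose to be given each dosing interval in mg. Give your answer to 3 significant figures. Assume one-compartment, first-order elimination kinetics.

k = ln2 / t½ = 0.693147 / 30.8 = 0.02250 h⁻¹
CL = k × Vd = 0.02250 × 354 = 7.965 L/h
At steady state, F × (Dose/τ) = Css × CL.
Dose = Css × CL × τ / F = 8.04 × 7.965 × 11.4 / 0.49 = 1490 mg

1490 mg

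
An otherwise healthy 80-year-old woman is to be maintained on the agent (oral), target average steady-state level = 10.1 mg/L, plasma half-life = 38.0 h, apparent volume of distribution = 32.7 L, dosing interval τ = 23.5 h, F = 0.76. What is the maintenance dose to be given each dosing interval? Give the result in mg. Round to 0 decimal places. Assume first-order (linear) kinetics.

186 mg

k = ln2 / t½ = 0.693147 / 38.0 = 0.01824 h⁻¹
CL = k × Vd = 0.01824 × 32.7 = 0.5964 L/h
At steady state, F × (Dose/τ) = Css × CL.
Dose = Css × CL × τ / F = 10.1 × 0.5964 × 23.5 / 0.76 = 186.3 mg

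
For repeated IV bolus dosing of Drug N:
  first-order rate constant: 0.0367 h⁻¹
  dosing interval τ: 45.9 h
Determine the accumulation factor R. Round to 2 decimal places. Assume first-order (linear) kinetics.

e^(−kτ) = e^(−0.03670 × 45.9) = 0.1855
Accumulation ratio R = 1 / (1 − e^(−kτ)) = 1 / (1 − 0.1855) = 1.228

1.23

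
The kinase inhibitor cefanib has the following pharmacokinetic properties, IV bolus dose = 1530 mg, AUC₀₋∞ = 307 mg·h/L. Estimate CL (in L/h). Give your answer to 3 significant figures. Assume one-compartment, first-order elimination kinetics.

CL = Dose / AUC = 1530 / 307 = 4.984 L/h

4.98 L/h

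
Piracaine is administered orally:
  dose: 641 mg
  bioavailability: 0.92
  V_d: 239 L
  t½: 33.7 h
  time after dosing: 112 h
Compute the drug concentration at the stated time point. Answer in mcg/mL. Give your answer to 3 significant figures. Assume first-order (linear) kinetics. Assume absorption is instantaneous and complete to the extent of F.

0.246 mcg/mL

Amount reaching circulation = F × Dose = 0.92 × 641.0 = 589.7 mg
C₀ = F·Dose / Vd = 589.7 / 239 = 2.467 mg/L
k = ln2 / t½ = 0.693147 / 33.7 = 0.02057 h⁻¹
C = C₀ · e^(−k·t) = 2.467 × e^(−0.02057 × 112)
  = 2.467 × 0.09987 = 0.2464 mg/L
(0.2464 mg/L = 0.2464 mcg/mL)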